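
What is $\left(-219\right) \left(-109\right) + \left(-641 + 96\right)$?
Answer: $23326$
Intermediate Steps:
$\left(-219\right) \left(-109\right) + \left(-641 + 96\right) = 23871 - 545 = 23326$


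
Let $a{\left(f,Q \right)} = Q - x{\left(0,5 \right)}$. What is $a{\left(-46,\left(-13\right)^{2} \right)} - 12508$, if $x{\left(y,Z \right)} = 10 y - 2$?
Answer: $-12337$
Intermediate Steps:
$x{\left(y,Z \right)} = -2 + 10 y$
$a{\left(f,Q \right)} = 2 + Q$ ($a{\left(f,Q \right)} = Q - \left(-2 + 10 \cdot 0\right) = Q - \left(-2 + 0\right) = Q - -2 = Q + 2 = 2 + Q$)
$a{\left(-46,\left(-13\right)^{2} \right)} - 12508 = \left(2 + \left(-13\right)^{2}\right) - 12508 = \left(2 + 169\right) - 12508 = 171 - 12508 = -12337$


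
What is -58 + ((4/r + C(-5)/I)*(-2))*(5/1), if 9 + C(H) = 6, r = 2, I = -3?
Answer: -88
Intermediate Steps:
C(H) = -3 (C(H) = -9 + 6 = -3)
-58 + ((4/r + C(-5)/I)*(-2))*(5/1) = -58 + ((4/2 - 3/(-3))*(-2))*(5/1) = -58 + ((4*(½) - 3*(-⅓))*(-2))*(5*1) = -58 + ((2 + 1)*(-2))*5 = -58 + (3*(-2))*5 = -58 - 6*5 = -58 - 30 = -88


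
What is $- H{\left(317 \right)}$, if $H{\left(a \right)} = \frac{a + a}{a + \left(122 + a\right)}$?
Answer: $- \frac{317}{378} \approx -0.83862$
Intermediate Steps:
$H{\left(a \right)} = \frac{2 a}{122 + 2 a}$
$- H{\left(317 \right)} = - \frac{317}{61 + 317} = - \frac{317}{378}$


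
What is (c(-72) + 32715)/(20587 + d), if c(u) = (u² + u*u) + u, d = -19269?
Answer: 43011/1318 ≈ 32.634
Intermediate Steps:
c(u) = u + 2*u² (c(u) = (u² + u²) + u = 2*u² + u = u + 2*u²)
(c(-72) + 32715)/(20587 + d) = (-72*(1 + 2*(-72)) + 32715)/(20587 - 19269) = (-72*(1 - 144) + 32715)/1318 = (-72*(-143) + 32715)*(1/1318) = (10296 + 32715)*(1/1318) = 43011*(1/1318) = 43011/1318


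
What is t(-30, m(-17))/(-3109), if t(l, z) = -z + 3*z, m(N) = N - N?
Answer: 0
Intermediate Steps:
m(N) = 0
t(l, z) = 2*z
t(-30, m(-17))/(-3109) = (2*0)/(-3109) = 0*(-1/3109) = 0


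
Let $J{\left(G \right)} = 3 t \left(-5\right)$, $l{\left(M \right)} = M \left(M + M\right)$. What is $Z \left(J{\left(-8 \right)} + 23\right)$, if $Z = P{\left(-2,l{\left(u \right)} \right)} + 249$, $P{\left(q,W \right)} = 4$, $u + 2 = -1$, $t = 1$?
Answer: $2024$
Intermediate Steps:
$u = -3$ ($u = -2 - 1 = -3$)
$l{\left(M \right)} = 2 M^{2}$ ($l{\left(M \right)} = M 2 M = 2 M^{2}$)
$J{\left(G \right)} = -15$ ($J{\left(G \right)} = 3 \cdot 1 \left(-5\right) = 3 \left(-5\right) = -15$)
$Z = 253$ ($Z = 4 + 249 = 253$)
$Z \left(J{\left(-8 \right)} + 23\right) = 253 \left(-15 + 23\right) = 253 \cdot 8 = 2024$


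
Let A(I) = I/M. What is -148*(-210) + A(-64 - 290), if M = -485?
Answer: 15074154/485 ≈ 31081.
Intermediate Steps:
A(I) = -I/485 (A(I) = I/(-485) = I*(-1/485) = -I/485)
-148*(-210) + A(-64 - 290) = -148*(-210) - (-64 - 290)/485 = 31080 - 1/485*(-354) = 31080 + 354/485 = 15074154/485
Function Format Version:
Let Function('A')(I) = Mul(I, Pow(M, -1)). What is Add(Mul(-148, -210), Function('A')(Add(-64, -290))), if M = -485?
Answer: Rational(15074154, 485) ≈ 31081.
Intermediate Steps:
Function('A')(I) = Mul(Rational(-1, 485), I) (Function('A')(I) = Mul(I, Pow(-485, -1)) = Mul(I, Rational(-1, 485)) = Mul(Rational(-1, 485), I))
Add(Mul(-148, -210), Function('A')(Add(-64, -290))) = Add(Mul(-148, -210), Mul(Rational(-1, 485), Add(-64, -290))) = Add(31080, Mul(Rational(-1, 485), -354)) = Add(31080, Rational(354, 485)) = Rational(15074154, 485)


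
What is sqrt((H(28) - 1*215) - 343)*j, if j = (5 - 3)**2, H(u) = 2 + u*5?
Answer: 16*I*sqrt(26) ≈ 81.584*I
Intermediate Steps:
H(u) = 2 + 5*u
j = 4 (j = 2**2 = 4)
sqrt((H(28) - 1*215) - 343)*j = sqrt(((2 + 5*28) - 1*215) - 343)*4 = sqrt(((2 + 140) - 215) - 343)*4 = sqrt((142 - 215) - 343)*4 = sqrt(-73 - 343)*4 = sqrt(-416)*4 = (4*I*sqrt(26))*4 = 16*I*sqrt(26)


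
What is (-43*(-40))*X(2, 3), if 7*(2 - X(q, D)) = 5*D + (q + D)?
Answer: -10320/7 ≈ -1474.3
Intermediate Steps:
X(q, D) = 2 - 6*D/7 - q/7 (X(q, D) = 2 - (5*D + (q + D))/7 = 2 - (5*D + (D + q))/7 = 2 - (q + 6*D)/7 = 2 + (-6*D/7 - q/7) = 2 - 6*D/7 - q/7)
(-43*(-40))*X(2, 3) = (-43*(-40))*(2 - 6/7*3 - ⅐*2) = 1720*(2 - 18/7 - 2/7) = 1720*(-6/7) = -10320/7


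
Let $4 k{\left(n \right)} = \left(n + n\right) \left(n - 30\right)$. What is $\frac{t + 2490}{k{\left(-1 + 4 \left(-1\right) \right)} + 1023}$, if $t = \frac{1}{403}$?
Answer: $\frac{2006942}{895063} \approx 2.2422$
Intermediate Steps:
$t = \frac{1}{403} \approx 0.0024814$
$k{\left(n \right)} = \frac{n \left(-30 + n\right)}{2}$ ($k{\left(n \right)} = \frac{\left(n + n\right) \left(n - 30\right)}{4} = \frac{2 n \left(-30 + n\right)}{4} = \frac{n \left(-30 + n\right)}{2}$)
$\frac{t + 2490}{k{\left(-1 + 4 \left(-1\right) \right)} + 1023} = \frac{\frac{1}{403} + 2490}{\frac{\left(-1 + 4 \left(-1\right)\right) \left(-30 + \left(-1 + 4 \left(-1\right)\right)\right)}{2} + 1023} = \frac{1003471}{403 \left(\frac{\left(-1 - 4\right) \left(-30 - 5\right)}{2} + 1023\right)} = \frac{1003471}{403 \left(\frac{1}{2} \left(-5\right) \left(-30 - 5\right) + 1023\right)} = \frac{1003471}{403 \left(\frac{1}{2} \left(-5\right) \left(-35\right) + 1023\right)} = \frac{1003471}{403 \left(\frac{175}{2} + 1023\right)} = \frac{1003471}{403 \cdot \frac{2221}{2}} = \frac{1003471}{403} \cdot \frac{2}{2221} = \frac{2006942}{895063}$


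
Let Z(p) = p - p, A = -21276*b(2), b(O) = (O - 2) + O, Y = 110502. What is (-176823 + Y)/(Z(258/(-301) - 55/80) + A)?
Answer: 7369/4728 ≈ 1.5586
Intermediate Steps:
b(O) = -2 + 2*O (b(O) = (-2 + O) + O = -2 + 2*O)
A = -42552 (A = -21276*(-2 + 2*2) = -21276*(-2 + 4) = -21276*2 = -42552)
Z(p) = 0
(-176823 + Y)/(Z(258/(-301) - 55/80) + A) = (-176823 + 110502)/(0 - 42552) = -66321/(-42552) = -66321*(-1/42552) = 7369/4728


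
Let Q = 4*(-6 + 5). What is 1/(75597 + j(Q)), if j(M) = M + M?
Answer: 1/75589 ≈ 1.3229e-5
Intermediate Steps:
Q = -4 (Q = 4*(-1) = -4)
j(M) = 2*M
1/(75597 + j(Q)) = 1/(75597 + 2*(-4)) = 1/(75597 - 8) = 1/75589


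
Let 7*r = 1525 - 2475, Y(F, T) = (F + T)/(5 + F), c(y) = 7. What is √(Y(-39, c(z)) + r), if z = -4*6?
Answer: 27*I*√2618/119 ≈ 11.609*I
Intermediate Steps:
z = -24
Y(F, T) = (F + T)/(5 + F)
r = -950/7 (r = (1525 - 2475)/7 = (⅐)*(-950) = -950/7 ≈ -135.71)
√(Y(-39, c(z)) + r) = √((-39 + 7)/(5 - 39) - 950/7) = √(-32/(-34) - 950/7) = √(-1/34*(-32) - 950/7) = √(16/17 - 950/7) = √(-16038/119) = 27*I*√2618/119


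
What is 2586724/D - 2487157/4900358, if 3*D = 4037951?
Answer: 27984602846269/19787405486458 ≈ 1.4143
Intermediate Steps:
D = 4037951/3 (D = (⅓)*4037951 = 4037951/3 ≈ 1.3460e+6)
2586724/D - 2487157/4900358 = 2586724/(4037951/3) - 2487157/4900358 = 2586724*(3/4037951) - 2487157*1/4900358 = 7760172/4037951 - 2487157/4900358 = 27984602846269/19787405486458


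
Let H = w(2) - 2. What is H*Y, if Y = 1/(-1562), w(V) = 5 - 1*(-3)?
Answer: -3/781 ≈ -0.0038412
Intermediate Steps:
w(V) = 8 (w(V) = 5 + 3 = 8)
Y = -1/1562 ≈ -0.00064021
H = 6 (H = 8 - 2 = 6)
H*Y = 6*(-1/1562) = -3/781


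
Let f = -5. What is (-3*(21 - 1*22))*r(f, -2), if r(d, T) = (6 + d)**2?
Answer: 3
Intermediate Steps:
(-3*(21 - 1*22))*r(f, -2) = (-3*(21 - 1*22))*(6 - 5)**2 = -3*(21 - 22)*1**2 = -3*(-1)*1 = 3*1 = 3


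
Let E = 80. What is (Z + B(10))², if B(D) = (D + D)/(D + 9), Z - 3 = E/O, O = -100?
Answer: 95481/9025 ≈ 10.580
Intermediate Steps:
Z = 11/5 (Z = 3 + 80/(-100) = 3 + 80*(-1/100) = 3 - ⅘ = 11/5 ≈ 2.2000)
B(D) = 2*D/(9 + D) (B(D) = (2*D)/(9 + D) = 2*D/(9 + D))
(Z + B(10))² = (11/5 + 2*10/(9 + 10))² = (11/5 + 2*10/19)² = (11/5 + 2*10*(1/19))² = (11/5 + 20/19)² = (309/95)² = 95481/9025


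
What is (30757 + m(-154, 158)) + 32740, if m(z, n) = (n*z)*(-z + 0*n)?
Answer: -3683631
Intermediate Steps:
m(z, n) = -n*z**2 (m(z, n) = (n*z)*(-z + 0) = (n*z)*(-z) = -n*z**2)
(30757 + m(-154, 158)) + 32740 = (30757 - 1*158*(-154)**2) + 32740 = (30757 - 1*158*23716) + 32740 = (30757 - 3747128) + 32740 = -3716371 + 32740 = -3683631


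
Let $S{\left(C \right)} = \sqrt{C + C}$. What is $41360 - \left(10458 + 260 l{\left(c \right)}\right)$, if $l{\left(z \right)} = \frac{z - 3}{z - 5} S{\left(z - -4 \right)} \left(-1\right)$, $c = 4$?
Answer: $29862$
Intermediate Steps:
$S{\left(C \right)} = \sqrt{2} \sqrt{C}$ ($S{\left(C \right)} = \sqrt{2 C} = \sqrt{2} \sqrt{C}$)
$l{\left(z \right)} = - \frac{\sqrt{2} \sqrt{4 + z} \left(-3 + z\right)}{-5 + z}$ ($l{\left(z \right)} = \frac{z - 3}{z - 5} \sqrt{2} \sqrt{z - -4} \left(-1\right) = \frac{-3 + z}{-5 + z} \sqrt{2} \sqrt{z + 4} \left(-1\right) = \frac{-3 + z}{-5 + z} \sqrt{2} \sqrt{4 + z} \left(-1\right) = \frac{\sqrt{2} \sqrt{4 + z} \left(-3 + z\right)}{-5 + z} \left(-1\right) = - \frac{\sqrt{2} \sqrt{4 + z} \left(-3 + z\right)}{-5 + z}$)
$41360 - \left(10458 + 260 l{\left(c \right)}\right) = 41360 - \left(10458 + 260 \frac{\sqrt{8 + 2 \cdot 4} \left(3 - 4\right)}{-5 + 4}\right) = 41360 - \left(10458 + 260 \frac{\sqrt{8 + 8} \left(3 - 4\right)}{-1}\right) = 41360 - \left(10458 + 260 \left(\left(-1\right) \sqrt{16} \left(-1\right)\right)\right) = 41360 - \left(10458 + 260 \left(\left(-1\right) 4 \left(-1\right)\right)\right) = 41360 - \left(10458 + 260 \cdot 4\right) = 41360 - 11498 = 29862$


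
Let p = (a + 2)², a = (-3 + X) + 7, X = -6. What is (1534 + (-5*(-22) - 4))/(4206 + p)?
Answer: 820/2103 ≈ 0.38992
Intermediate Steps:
a = -2 (a = (-3 - 6) + 7 = -9 + 7 = -2)
p = 0 (p = (-2 + 2)² = 0² = 0)
(1534 + (-5*(-22) - 4))/(4206 + p) = (1534 + (-5*(-22) - 4))/(4206 + 0) = (1534 + (110 - 4))/4206 = (1534 + 106)*(1/4206) = 1640*(1/4206) = 820/2103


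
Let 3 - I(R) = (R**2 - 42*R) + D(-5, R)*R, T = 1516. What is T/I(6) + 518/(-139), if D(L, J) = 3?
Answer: 106606/27939 ≈ 3.8157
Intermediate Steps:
I(R) = 3 - R**2 + 39*R (I(R) = 3 - ((R**2 - 42*R) + 3*R) = 3 - (R**2 - 39*R) = 3 + (-R**2 + 39*R) = 3 - R**2 + 39*R)
T/I(6) + 518/(-139) = 1516/(3 - 1*6**2 + 39*6) + 518/(-139) = 1516/(3 - 1*36 + 234) + 518*(-1/139) = 1516/(3 - 36 + 234) - 518/139 = 1516/201 - 518/139 = 106606/27939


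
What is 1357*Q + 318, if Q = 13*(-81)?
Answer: -1428603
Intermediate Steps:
Q = -1053
1357*Q + 318 = 1357*(-1053) + 318 = -1428921 + 318 = -1428603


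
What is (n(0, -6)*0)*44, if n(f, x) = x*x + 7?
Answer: 0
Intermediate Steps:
n(f, x) = 7 + x**2 (n(f, x) = x**2 + 7 = 7 + x**2)
(n(0, -6)*0)*44 = ((7 + (-6)**2)*0)*44 = ((7 + 36)*0)*44 = (43*0)*44 = 0*44 = 0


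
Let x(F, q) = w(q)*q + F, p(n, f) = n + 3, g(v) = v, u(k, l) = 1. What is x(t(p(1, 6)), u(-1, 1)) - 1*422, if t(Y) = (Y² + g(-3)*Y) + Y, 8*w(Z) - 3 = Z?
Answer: -827/2 ≈ -413.50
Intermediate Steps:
w(Z) = 3/8 + Z/8
p(n, f) = 3 + n
t(Y) = Y² - 2*Y (t(Y) = (Y² - 3*Y) + Y = Y² - 2*Y)
x(F, q) = F + q*(3/8 + q/8) (x(F, q) = (3/8 + q/8)*q + F = q*(3/8 + q/8) + F = F + q*(3/8 + q/8))
x(t(p(1, 6)), u(-1, 1)) - 1*422 = ((3 + 1)*(-2 + (3 + 1)) + (⅛)*1*(3 + 1)) - 1*422 = (4*(-2 + 4) + (⅛)*1*4) - 422 = (4*2 + ½) - 422 = (8 + ½) - 422 = 17/2 - 422 = -827/2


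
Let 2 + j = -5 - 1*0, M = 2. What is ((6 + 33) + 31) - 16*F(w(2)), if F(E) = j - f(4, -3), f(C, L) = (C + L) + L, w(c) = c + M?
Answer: 150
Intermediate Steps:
w(c) = 2 + c (w(c) = c + 2 = 2 + c)
f(C, L) = C + 2*L
j = -7 (j = -2 + (-5 - 1*0) = -2 + (-5 + 0) = -2 - 5 = -7)
F(E) = -5 (F(E) = -7 - (4 + 2*(-3)) = -7 - (4 - 6) = -7 - 1*(-2) = -7 + 2 = -5)
((6 + 33) + 31) - 16*F(w(2)) = ((6 + 33) + 31) - 16*(-5) = (39 + 31) + 80 = 70 + 80 = 150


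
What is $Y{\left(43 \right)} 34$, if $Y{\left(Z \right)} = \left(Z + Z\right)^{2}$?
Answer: $251464$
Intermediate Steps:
$Y{\left(Z \right)} = 4 Z^{2}$ ($Y{\left(Z \right)} = \left(2 Z\right)^{2} = 4 Z^{2}$)
$Y{\left(43 \right)} 34 = 4 \cdot 43^{2} \cdot 34 = 4 \cdot 1849 \cdot 34 = 7396 \cdot 34 = 251464$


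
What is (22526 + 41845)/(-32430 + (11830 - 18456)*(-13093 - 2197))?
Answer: 64371/101279110 ≈ 0.00063558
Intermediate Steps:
(22526 + 41845)/(-32430 + (11830 - 18456)*(-13093 - 2197)) = 64371/(-32430 - 6626*(-15290)) = 64371/(-32430 + 101311540) = 64371/101279110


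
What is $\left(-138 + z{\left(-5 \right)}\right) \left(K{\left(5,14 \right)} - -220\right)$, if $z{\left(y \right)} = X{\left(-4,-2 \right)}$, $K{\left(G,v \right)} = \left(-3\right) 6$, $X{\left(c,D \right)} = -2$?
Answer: $-28280$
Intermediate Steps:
$K{\left(G,v \right)} = -18$
$z{\left(y \right)} = -2$
$\left(-138 + z{\left(-5 \right)}\right) \left(K{\left(5,14 \right)} - -220\right) = \left(-138 - 2\right) \left(-18 - -220\right) = - 140 \left(-18 + 220\right) = \left(-140\right) 202 = -28280$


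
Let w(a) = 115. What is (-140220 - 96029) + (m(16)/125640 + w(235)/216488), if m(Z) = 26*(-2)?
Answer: -803233379107057/3399944040 ≈ -2.3625e+5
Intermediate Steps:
m(Z) = -52
(-140220 - 96029) + (m(16)/125640 + w(235)/216488) = (-140220 - 96029) + (-52/125640 + 115/216488) = -236249 + (-52*1/125640 + 115*(1/216488)) = -236249 + (-13/31410 + 115/216488) = -236249 + 398903/3399944040 = -803233379107057/3399944040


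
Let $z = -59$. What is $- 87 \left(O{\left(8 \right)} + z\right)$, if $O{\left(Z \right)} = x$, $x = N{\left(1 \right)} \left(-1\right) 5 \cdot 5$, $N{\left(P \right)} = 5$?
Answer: $16008$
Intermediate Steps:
$x = -125$ ($x = 5 \left(-1\right) 5 \cdot 5 = 5 \left(\left(-5\right) 5\right) = 5 \left(-25\right) = -125$)
$O{\left(Z \right)} = -125$
$- 87 \left(O{\left(8 \right)} + z\right) = - 87 \left(-125 - 59\right) = \left(-87\right) \left(-184\right) = 16008$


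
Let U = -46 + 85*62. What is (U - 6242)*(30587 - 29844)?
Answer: -756374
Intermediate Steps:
U = 5224 (U = -46 + 5270 = 5224)
(U - 6242)*(30587 - 29844) = (5224 - 6242)*(30587 - 29844) = -1018*743 = -756374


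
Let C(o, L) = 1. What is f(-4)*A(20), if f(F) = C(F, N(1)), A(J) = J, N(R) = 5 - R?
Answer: 20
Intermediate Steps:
f(F) = 1
f(-4)*A(20) = 1*20 = 20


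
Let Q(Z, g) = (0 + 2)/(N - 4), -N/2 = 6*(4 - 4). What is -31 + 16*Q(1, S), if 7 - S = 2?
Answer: -39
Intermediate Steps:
S = 5 (S = 7 - 1*2 = 7 - 2 = 5)
N = 0 (N = -12*(4 - 4) = -12*0 = -2*0 = 0)
Q(Z, g) = -½ (Q(Z, g) = (0 + 2)/(0 - 4) = 2/(-4) = 2*(-¼) = -½)
-31 + 16*Q(1, S) = -31 + 16*(-½) = -31 - 8 = -39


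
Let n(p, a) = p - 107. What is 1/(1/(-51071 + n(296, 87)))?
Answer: -50882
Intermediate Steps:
n(p, a) = -107 + p
1/(1/(-51071 + n(296, 87))) = 1/(1/(-51071 + (-107 + 296))) = 1/(1/(-51071 + 189)) = 1/(1/(-50882)) = 1/(-1/50882) = -50882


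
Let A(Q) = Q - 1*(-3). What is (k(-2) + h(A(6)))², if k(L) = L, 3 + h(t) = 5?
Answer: 0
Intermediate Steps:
A(Q) = 3 + Q (A(Q) = Q + 3 = 3 + Q)
h(t) = 2 (h(t) = -3 + 5 = 2)
(k(-2) + h(A(6)))² = (-2 + 2)² = 0² = 0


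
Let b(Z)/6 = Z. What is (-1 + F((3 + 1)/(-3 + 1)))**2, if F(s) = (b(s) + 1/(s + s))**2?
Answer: 5688225/256 ≈ 22220.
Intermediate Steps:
b(Z) = 6*Z
F(s) = (1/(2*s) + 6*s)**2 (F(s) = (6*s + 1/(s + s))**2 = (6*s + 1/(2*s))**2 = (1/(2*s) + 6*s)**2)
(-1 + F((3 + 1)/(-3 + 1)))**2 = (-1 + (1 + 12*((3 + 1)/(-3 + 1))**2)**2/(4*((3 + 1)/(-3 + 1))**2))**2 = (-1 + (1 + 12*(4/(-2))**2)**2/(4*(4/(-2))**2))**2 = (-1 + (1 + 12*(4*(-1/2))**2)**2/(4*(4*(-1/2))**2))**2 = (-1 + (1/4)*(1 + 12*(-2)**2)**2/(-2)**2)**2 = (-1 + (1/4)*(1/4)*(1 + 12*4)**2)**2 = (-1 + (1/4)*(1/4)*(1 + 48)**2)**2 = (-1 + (1/4)*(1/4)*49**2)**2 = (-1 + (1/4)*(1/4)*2401)**2 = (-1 + 2401/16)**2 = (2385/16)**2 = 5688225/256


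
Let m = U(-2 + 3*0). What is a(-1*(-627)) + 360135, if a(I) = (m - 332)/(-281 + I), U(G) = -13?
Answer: 124606365/346 ≈ 3.6013e+5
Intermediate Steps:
m = -13
a(I) = -345/(-281 + I) (a(I) = (-13 - 332)/(-281 + I) = -345/(-281 + I))
a(-1*(-627)) + 360135 = -345/(-281 - 1*(-627)) + 360135 = -345/(-281 + 627) + 360135 = -345/346 + 360135 = 124606365/346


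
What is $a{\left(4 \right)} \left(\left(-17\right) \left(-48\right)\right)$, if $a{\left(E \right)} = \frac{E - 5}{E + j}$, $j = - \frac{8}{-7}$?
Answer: $- \frac{476}{3} \approx -158.67$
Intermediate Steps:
$j = \frac{8}{7}$ ($j = \left(-8\right) \left(- \frac{1}{7}\right) = \frac{8}{7} \approx 1.1429$)
$a{\left(E \right)} = \frac{-5 + E}{\frac{8}{7} + E}$ ($a{\left(E \right)} = \frac{E - 5}{E + \frac{8}{7}} = \frac{-5 + E}{\frac{8}{7} + E}$)
$a{\left(4 \right)} \left(\left(-17\right) \left(-48\right)\right) = \frac{7 \left(-5 + 4\right)}{8 + 7 \cdot 4} \left(\left(-17\right) \left(-48\right)\right) = 7 \frac{1}{8 + 28} \left(-1\right) 816 = 7 \cdot \frac{1}{36} \left(-1\right) 816 = \left(- \frac{7}{36}\right) 816 = - \frac{476}{3}$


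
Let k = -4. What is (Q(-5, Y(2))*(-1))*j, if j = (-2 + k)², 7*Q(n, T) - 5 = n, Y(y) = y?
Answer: 0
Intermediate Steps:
Q(n, T) = 5/7 + n/7
j = 36 (j = (-2 - 4)² = (-6)² = 36)
(Q(-5, Y(2))*(-1))*j = ((5/7 + (⅐)*(-5))*(-1))*36 = ((5/7 - 5/7)*(-1))*36 = (0*(-1))*36 = 0*36 = 0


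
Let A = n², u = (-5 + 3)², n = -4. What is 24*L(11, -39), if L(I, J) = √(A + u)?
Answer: 48*√5 ≈ 107.33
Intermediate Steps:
u = 4 (u = (-2)² = 4)
A = 16 (A = (-4)² = 16)
L(I, J) = 2*√5 (L(I, J) = √(16 + 4) = √20 = 2*√5)
24*L(11, -39) = 24*(2*√5) = 48*√5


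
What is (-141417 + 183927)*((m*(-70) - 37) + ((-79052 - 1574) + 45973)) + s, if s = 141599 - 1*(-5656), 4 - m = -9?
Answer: -1513208745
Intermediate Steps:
m = 13 (m = 4 - 1*(-9) = 4 + 9 = 13)
s = 147255 (s = 141599 + 5656 = 147255)
(-141417 + 183927)*((m*(-70) - 37) + ((-79052 - 1574) + 45973)) + s = (-141417 + 183927)*((13*(-70) - 37) + ((-79052 - 1574) + 45973)) + 147255 = 42510*((-910 - 37) + (-80626 + 45973)) + 147255 = 42510*(-947 - 34653) + 147255 = 42510*(-35600) + 147255 = -1513356000 + 147255 = -1513208745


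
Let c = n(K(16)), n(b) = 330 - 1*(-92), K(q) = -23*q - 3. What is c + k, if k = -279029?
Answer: -278607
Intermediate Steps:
K(q) = -3 - 23*q
n(b) = 422 (n(b) = 330 + 92 = 422)
c = 422
c + k = 422 - 279029 = -278607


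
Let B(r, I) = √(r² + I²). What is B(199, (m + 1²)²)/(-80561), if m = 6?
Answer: -√42002/80561 ≈ -0.0025440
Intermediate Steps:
B(r, I) = √(I² + r²)
B(199, (m + 1²)²)/(-80561) = √(((6 + 1²)²)² + 199²)/(-80561) = √(((6 + 1)²)² + 39601)*(-1/80561) = √((7²)² + 39601)*(-1/80561) = √(49² + 39601)*(-1/80561) = √(2401 + 39601)*(-1/80561) = √42002*(-1/80561) = -√42002/80561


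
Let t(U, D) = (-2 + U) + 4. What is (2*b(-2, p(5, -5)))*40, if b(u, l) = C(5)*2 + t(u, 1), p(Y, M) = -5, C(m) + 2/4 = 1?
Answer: 80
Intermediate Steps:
C(m) = ½ (C(m) = -½ + 1 = ½)
t(U, D) = 2 + U
b(u, l) = 3 + u (b(u, l) = (½)*2 + (2 + u) = 1 + (2 + u) = 3 + u)
(2*b(-2, p(5, -5)))*40 = (2*(3 - 2))*40 = (2*1)*40 = 2*40 = 80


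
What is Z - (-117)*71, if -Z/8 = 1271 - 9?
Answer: -1789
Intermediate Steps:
Z = -10096 (Z = -8*(1271 - 9) = -8*1262 = -10096)
Z - (-117)*71 = -10096 - (-117)*71 = -10096 - 1*(-8307) = -10096 + 8307 = -1789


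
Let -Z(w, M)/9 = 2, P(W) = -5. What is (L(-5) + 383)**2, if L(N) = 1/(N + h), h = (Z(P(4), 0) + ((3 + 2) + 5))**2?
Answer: 510669604/3481 ≈ 1.4670e+5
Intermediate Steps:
Z(w, M) = -18 (Z(w, M) = -9*2 = -18)
h = 64 (h = (-18 + ((3 + 2) + 5))**2 = (-18 + (5 + 5))**2 = (-18 + 10)**2 = (-8)**2 = 64)
L(N) = 1/(64 + N) (L(N) = 1/(N + 64) = 1/(64 + N))
(L(-5) + 383)**2 = (1/(64 - 5) + 383)**2 = (1/59 + 383)**2 = (22598/59)**2 = 510669604/3481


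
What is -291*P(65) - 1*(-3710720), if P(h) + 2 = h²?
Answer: 2481827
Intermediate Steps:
P(h) = -2 + h²
-291*P(65) - 1*(-3710720) = -291*(-2 + 65²) - 1*(-3710720) = -291*(-2 + 4225) + 3710720 = -291*4223 + 3710720 = -1228893 + 3710720 = 2481827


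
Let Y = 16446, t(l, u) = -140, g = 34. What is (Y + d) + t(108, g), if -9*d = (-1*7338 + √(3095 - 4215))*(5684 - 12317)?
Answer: -5391800 + 2948*I*√70 ≈ -5.3918e+6 + 24665.0*I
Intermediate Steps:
d = -5408106 + 2948*I*√70 (d = -(-1*7338 + √(3095 - 4215))*(5684 - 12317)/9 = -(-7338 + √(-1120))*(-6633)/9 = -(-7338 + 4*I*√70)*(-6633)/9 = -(48672954 - 26532*I*√70)/9 = -5408106 + 2948*I*√70 ≈ -5.4081e+6 + 24665.0*I)
(Y + d) + t(108, g) = (16446 + (-5408106 + 2948*I*√70)) - 140 = (-5391660 + 2948*I*√70) - 140 = -5391800 + 2948*I*√70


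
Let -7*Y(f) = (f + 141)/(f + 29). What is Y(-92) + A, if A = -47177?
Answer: -424592/9 ≈ -47177.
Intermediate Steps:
Y(f) = -(141 + f)/(7*(29 + f)) (Y(f) = -(f + 141)/(7*(f + 29)) = -(141 + f)/(7*(29 + f)))
Y(-92) + A = (-141 - 1*(-92))/(7*(29 - 92)) - 47177 = (⅐)*(-141 + 92)/(-63) - 47177 = (⅐)*(-1/63)*(-49) - 47177 = ⅑ - 47177 = -424592/9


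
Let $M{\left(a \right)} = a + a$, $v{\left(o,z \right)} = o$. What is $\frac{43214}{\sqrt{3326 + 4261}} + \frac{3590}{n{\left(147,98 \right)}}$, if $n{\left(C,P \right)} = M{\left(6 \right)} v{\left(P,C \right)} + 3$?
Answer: $\frac{3590}{1179} + \frac{43214 \sqrt{843}}{2529} \approx 499.17$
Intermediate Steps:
$M{\left(a \right)} = 2 a$
$n{\left(C,P \right)} = 3 + 12 P$ ($n{\left(C,P \right)} = 2 \cdot 6 P + 3 = 12 P + 3 = 3 + 12 P$)
$\frac{43214}{\sqrt{3326 + 4261}} + \frac{3590}{n{\left(147,98 \right)}} = \frac{43214}{\sqrt{3326 + 4261}} + \frac{3590}{3 + 12 \cdot 98} = \frac{43214}{\sqrt{7587}} + \frac{3590}{3 + 1176} = \frac{43214}{3 \sqrt{843}} + \frac{3590}{1179} = 43214 \frac{\sqrt{843}}{2529} + 3590 \cdot \frac{1}{1179} = \frac{43214 \sqrt{843}}{2529} + \frac{3590}{1179} = \frac{3590}{1179} + \frac{43214 \sqrt{843}}{2529}$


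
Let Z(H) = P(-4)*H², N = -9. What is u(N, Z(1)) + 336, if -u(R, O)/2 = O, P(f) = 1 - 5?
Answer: 344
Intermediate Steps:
P(f) = -4
Z(H) = -4*H²
u(R, O) = -2*O
u(N, Z(1)) + 336 = -(-8)*1² + 336 = -(-8) + 336 = -2*(-4) + 336 = 8 + 336 = 344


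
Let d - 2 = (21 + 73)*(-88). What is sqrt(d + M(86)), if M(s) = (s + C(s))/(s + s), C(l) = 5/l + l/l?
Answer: I*sqrt(244644706)/172 ≈ 90.937*I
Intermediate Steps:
C(l) = 1 + 5/l (C(l) = 5/l + 1 = 1 + 5/l)
d = -8270 (d = 2 + (21 + 73)*(-88) = 2 + 94*(-88) = 2 - 8272 = -8270)
M(s) = (s + (5 + s)/s)/(2*s) (M(s) = (s + (5 + s)/s)/(s + s) = (s + (5 + s)/s)/((2*s)) = (s + (5 + s)/s)*(1/(2*s)) = (s + (5 + s)/s)/(2*s))
sqrt(d + M(86)) = sqrt(-8270 + (1/2)*(5 + 86 + 86**2)/86**2) = sqrt(-8270 + (1/2)*(1/7396)*(5 + 86 + 7396)) = sqrt(-8270 + (1/2)*(1/7396)*7487) = sqrt(-8270 + 7487/14792) = sqrt(-122322353/14792) = I*sqrt(244644706)/172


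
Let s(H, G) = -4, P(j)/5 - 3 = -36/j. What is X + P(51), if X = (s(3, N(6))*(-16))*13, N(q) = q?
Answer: 14339/17 ≈ 843.47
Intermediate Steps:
P(j) = 15 - 180/j (P(j) = 15 + 5*(-36/j) = 15 - 180/j)
X = 832 (X = -4*(-16)*13 = 64*13 = 832)
X + P(51) = 832 + (15 - 180/51) = 832 + (15 - 180*1/51) = 832 + (15 - 60/17) = 832 + 195/17 = 14339/17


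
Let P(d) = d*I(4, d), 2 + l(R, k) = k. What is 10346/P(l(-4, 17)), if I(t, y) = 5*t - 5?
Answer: 10346/225 ≈ 45.982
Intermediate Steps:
I(t, y) = -5 + 5*t
l(R, k) = -2 + k
P(d) = 15*d (P(d) = d*(-5 + 5*4) = d*(-5 + 20) = d*15 = 15*d)
10346/P(l(-4, 17)) = 10346/((15*(-2 + 17))) = 10346/((15*15)) = 10346/225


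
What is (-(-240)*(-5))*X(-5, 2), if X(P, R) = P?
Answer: 6000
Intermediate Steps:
(-(-240)*(-5))*X(-5, 2) = -(-240)*(-5)*(-5) = -24*50*(-5) = -1200*(-5) = 6000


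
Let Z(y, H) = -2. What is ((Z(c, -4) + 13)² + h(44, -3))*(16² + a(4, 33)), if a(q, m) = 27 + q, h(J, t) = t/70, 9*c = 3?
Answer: 347147/10 ≈ 34715.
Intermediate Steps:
c = ⅓ (c = (⅑)*3 = ⅓ ≈ 0.33333)
h(J, t) = t/70 (h(J, t) = t*(1/70) = t/70)
((Z(c, -4) + 13)² + h(44, -3))*(16² + a(4, 33)) = ((-2 + 13)² + (1/70)*(-3))*(16² + (27 + 4)) = (11² - 3/70)*(256 + 31) = (121 - 3/70)*287 = (8467/70)*287 = 347147/10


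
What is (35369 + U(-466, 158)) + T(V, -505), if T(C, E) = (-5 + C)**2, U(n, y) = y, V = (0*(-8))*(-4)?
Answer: 35552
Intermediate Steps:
V = 0 (V = 0*(-4) = 0)
(35369 + U(-466, 158)) + T(V, -505) = (35369 + 158) + (-5 + 0)**2 = 35527 + (-5)**2 = 35527 + 25 = 35552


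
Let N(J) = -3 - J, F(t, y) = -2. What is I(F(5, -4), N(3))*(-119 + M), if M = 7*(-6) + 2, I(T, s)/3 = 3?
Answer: -1431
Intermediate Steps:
I(T, s) = 9 (I(T, s) = 3*3 = 9)
M = -40 (M = -42 + 2 = -40)
I(F(5, -4), N(3))*(-119 + M) = 9*(-119 - 40) = 9*(-159) = -1431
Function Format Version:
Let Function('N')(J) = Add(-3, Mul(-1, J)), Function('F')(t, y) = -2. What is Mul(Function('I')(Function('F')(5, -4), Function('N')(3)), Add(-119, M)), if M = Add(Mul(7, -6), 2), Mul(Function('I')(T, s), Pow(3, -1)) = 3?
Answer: -1431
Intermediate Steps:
Function('I')(T, s) = 9 (Function('I')(T, s) = Mul(3, 3) = 9)
M = -40 (M = Add(-42, 2) = -40)
Mul(Function('I')(Function('F')(5, -4), Function('N')(3)), Add(-119, M)) = Mul(9, Add(-119, -40)) = Mul(9, -159) = -1431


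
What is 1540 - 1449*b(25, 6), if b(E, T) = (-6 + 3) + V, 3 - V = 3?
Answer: 5887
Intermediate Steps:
V = 0 (V = 3 - 1*3 = 3 - 3 = 0)
b(E, T) = -3 (b(E, T) = (-6 + 3) + 0 = -3 + 0 = -3)
1540 - 1449*b(25, 6) = 1540 - 1449*(-3) = 1540 + 4347 = 5887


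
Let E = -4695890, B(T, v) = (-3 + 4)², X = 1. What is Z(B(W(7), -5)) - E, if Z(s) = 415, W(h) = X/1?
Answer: 4696305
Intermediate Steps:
W(h) = 1 (W(h) = 1/1 = 1*1 = 1)
B(T, v) = 1 (B(T, v) = 1² = 1)
Z(B(W(7), -5)) - E = 415 - 1*(-4695890) = 415 + 4695890 = 4696305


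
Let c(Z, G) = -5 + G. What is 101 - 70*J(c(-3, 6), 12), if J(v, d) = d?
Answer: -739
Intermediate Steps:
101 - 70*J(c(-3, 6), 12) = 101 - 70*12 = 101 - 840 = -739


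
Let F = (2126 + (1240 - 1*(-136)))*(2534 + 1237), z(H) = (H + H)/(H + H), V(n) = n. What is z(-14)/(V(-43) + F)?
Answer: 1/13205999 ≈ 7.5723e-8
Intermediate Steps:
z(H) = 1 (z(H) = (2*H)/((2*H)) = (2*H)*(1/(2*H)) = 1)
F = 13206042 (F = (2126 + (1240 + 136))*3771 = (2126 + 1376)*3771 = 3502*3771 = 13206042)
z(-14)/(V(-43) + F) = 1/(-43 + 13206042) = 1/13205999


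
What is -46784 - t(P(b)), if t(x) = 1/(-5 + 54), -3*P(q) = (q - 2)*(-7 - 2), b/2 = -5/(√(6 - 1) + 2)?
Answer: -2292417/49 ≈ -46784.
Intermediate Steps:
b = -10/(2 + √5) (b = 2*(-5/(√(6 - 1) + 2)) = 2*(-5/(√5 + 2)) = 2*(-5/(2 + √5)) = -10/(2 + √5) ≈ -2.3607)
P(q) = -6 + 3*q (P(q) = -(q - 2)*(-7 - 2)/3 = -(-2 + q)*(-9)/3 = -(18 - 9*q)/3 = -6 + 3*q)
t(x) = 1/49
-46784 - t(P(b)) = -46784 - 1*1/49 = -46784 - 1/49 = -2292417/49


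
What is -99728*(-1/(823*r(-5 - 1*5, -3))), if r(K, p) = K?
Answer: -49864/4115 ≈ -12.118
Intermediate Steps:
-99728*(-1/(823*r(-5 - 1*5, -3))) = -99728*(-1/(823*(-5 - 1*5))) = -99728*(-1/(823*(-5 - 5))) = -99728/((-10*(-823))) = -99728/8230 = -99728*1/8230 = -49864/4115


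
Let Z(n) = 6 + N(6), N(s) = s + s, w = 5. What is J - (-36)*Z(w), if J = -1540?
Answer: -892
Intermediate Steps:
N(s) = 2*s
Z(n) = 18 (Z(n) = 6 + 2*6 = 6 + 12 = 18)
J - (-36)*Z(w) = -1540 - (-36)*18 = -1540 - 1*(-648) = -1540 + 648 = -892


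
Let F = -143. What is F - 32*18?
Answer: -719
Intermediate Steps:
F - 32*18 = -143 - 32*18 = -143 - 576 = -719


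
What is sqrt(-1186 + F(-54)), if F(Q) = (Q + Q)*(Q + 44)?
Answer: I*sqrt(106) ≈ 10.296*I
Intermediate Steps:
F(Q) = 2*Q*(44 + Q) (F(Q) = (2*Q)*(44 + Q) = 2*Q*(44 + Q))
sqrt(-1186 + F(-54)) = sqrt(-1186 + 2*(-54)*(44 - 54)) = sqrt(-1186 + 2*(-54)*(-10)) = sqrt(-1186 + 1080) = sqrt(-106) = I*sqrt(106)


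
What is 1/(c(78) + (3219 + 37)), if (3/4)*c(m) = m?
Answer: 1/3360 ≈ 0.00029762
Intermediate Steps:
c(m) = 4*m/3
1/(c(78) + (3219 + 37)) = 1/((4/3)*78 + (3219 + 37)) = 1/(104 + 3256) = 1/3360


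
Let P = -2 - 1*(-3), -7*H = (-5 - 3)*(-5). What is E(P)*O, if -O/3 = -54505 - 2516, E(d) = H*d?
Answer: -6842520/7 ≈ -9.7750e+5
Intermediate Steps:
H = -40/7 (H = -(-5 - 3)*(-5)/7 = -(-8)*(-5)/7 = -⅐*40 = -40/7 ≈ -5.7143)
P = 1 (P = -2 + 3 = 1)
E(d) = -40*d/7
O = 171063 (O = -3*(-54505 - 2516) = -3*(-57021) = 171063)
E(P)*O = -40/7*1*171063 = -40/7*171063 = -6842520/7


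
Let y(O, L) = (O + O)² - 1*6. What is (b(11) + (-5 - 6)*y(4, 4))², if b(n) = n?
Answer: 393129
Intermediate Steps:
y(O, L) = -6 + 4*O² (y(O, L) = (2*O)² - 6 = 4*O² - 6 = -6 + 4*O²)
(b(11) + (-5 - 6)*y(4, 4))² = (11 + (-5 - 6)*(-6 + 4*4²))² = (11 - 11*(-6 + 4*16))² = (11 - 11*(-6 + 64))² = (11 - 11*58)² = (11 - 638)² = (-627)² = 393129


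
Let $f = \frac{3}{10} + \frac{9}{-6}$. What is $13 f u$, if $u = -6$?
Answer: $\frac{468}{5} \approx 93.6$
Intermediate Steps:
$f = - \frac{6}{5}$ ($f = 3 \cdot \frac{1}{10} + 9 \left(- \frac{1}{6}\right) = \frac{3}{10} - \frac{3}{2} = - \frac{6}{5} \approx -1.2$)
$13 f u = 13 \left(- \frac{6}{5}\right) \left(-6\right) = \left(- \frac{78}{5}\right) \left(-6\right) = \frac{468}{5}$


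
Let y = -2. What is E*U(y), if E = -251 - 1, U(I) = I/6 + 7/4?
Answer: -357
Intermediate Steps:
U(I) = 7/4 + I/6 (U(I) = I*(⅙) + 7*(¼) = I/6 + 7/4 = 7/4 + I/6)
E = -252
E*U(y) = -252*(7/4 + (⅙)*(-2)) = -252*(7/4 - ⅓) = -252*17/12 = -357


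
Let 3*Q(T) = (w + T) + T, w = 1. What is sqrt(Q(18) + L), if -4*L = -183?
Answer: sqrt(2091)/6 ≈ 7.6212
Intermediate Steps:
L = 183/4 (L = -1/4*(-183) = 183/4 ≈ 45.750)
Q(T) = 1/3 + 2*T/3 (Q(T) = ((1 + T) + T)/3 = (1 + 2*T)/3 = 1/3 + 2*T/3)
sqrt(Q(18) + L) = sqrt((1/3 + (2/3)*18) + 183/4) = sqrt((1/3 + 12) + 183/4) = sqrt(37/3 + 183/4) = sqrt(697/12) = sqrt(2091)/6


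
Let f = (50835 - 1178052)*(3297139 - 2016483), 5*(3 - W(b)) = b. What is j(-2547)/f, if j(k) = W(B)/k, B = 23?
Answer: -1/2297994478096590 ≈ -4.3516e-16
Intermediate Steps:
W(b) = 3 - b/5
j(k) = -8/(5*k) (j(k) = (3 - ⅕*23)/k = (3 - 23/5)/k = -8/(5*k))
f = -1443577214352 (f = -1127217*1280656 = -1443577214352)
j(-2547)/f = -8/5/(-2547)/(-1443577214352) = -8/5*(-1/2547)*(-1/1443577214352) = (8/12735)*(-1/1443577214352) = -1/2297994478096590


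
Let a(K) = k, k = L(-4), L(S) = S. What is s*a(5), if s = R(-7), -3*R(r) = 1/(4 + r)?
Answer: -4/9 ≈ -0.44444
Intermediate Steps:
k = -4
R(r) = -1/(3*(4 + r))
a(K) = -4
s = ⅑ (s = -1/(12 + 3*(-7)) = -1/(12 - 21) = -1/(-9) = -1*(-⅑) = ⅑ ≈ 0.11111)
s*a(5) = (⅑)*(-4) = -4/9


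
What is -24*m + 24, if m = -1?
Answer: 48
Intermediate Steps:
-24*m + 24 = -24*(-1) + 24 = 24 + 24 = 48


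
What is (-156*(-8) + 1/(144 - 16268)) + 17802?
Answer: 307162199/16124 ≈ 19050.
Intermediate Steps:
(-156*(-8) + 1/(144 - 16268)) + 17802 = (1248 + 1/(-16124)) + 17802 = (1248 - 1/16124) + 17802 = 20122751/16124 + 17802 = 307162199/16124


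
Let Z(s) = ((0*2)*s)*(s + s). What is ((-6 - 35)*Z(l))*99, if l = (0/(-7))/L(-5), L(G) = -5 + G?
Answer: 0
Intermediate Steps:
l = 0 (l = (0/(-7))/(-5 - 5) = (0*(-⅐))/(-10) = 0*(-⅒) = 0)
Z(s) = 0 (Z(s) = (0*s)*(2*s) = 0*(2*s) = 0)
((-6 - 35)*Z(l))*99 = ((-6 - 35)*0)*99 = -41*0*99 = 0*99 = 0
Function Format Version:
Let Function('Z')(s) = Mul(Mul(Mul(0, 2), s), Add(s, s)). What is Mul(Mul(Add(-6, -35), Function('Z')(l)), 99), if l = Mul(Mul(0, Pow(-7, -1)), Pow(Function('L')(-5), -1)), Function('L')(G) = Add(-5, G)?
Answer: 0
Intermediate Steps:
l = 0 (l = Mul(Mul(0, Pow(-7, -1)), Pow(Add(-5, -5), -1)) = Mul(Mul(0, Rational(-1, 7)), Pow(-10, -1)) = Mul(0, Rational(-1, 10)) = 0)
Function('Z')(s) = 0 (Function('Z')(s) = Mul(Mul(0, s), Mul(2, s)) = Mul(0, Mul(2, s)) = 0)
Mul(Mul(Add(-6, -35), Function('Z')(l)), 99) = Mul(Mul(Add(-6, -35), 0), 99) = Mul(Mul(-41, 0), 99) = Mul(0, 99) = 0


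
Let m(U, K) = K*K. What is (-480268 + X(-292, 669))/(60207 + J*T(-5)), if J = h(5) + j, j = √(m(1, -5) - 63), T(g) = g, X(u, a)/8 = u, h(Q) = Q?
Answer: -4840678988/603645679 - 402170*I*√38/603645679 ≈ -8.0191 - 0.0041069*I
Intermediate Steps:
m(U, K) = K²
X(u, a) = 8*u
j = I*√38 (j = √((-5)² - 63) = √(25 - 63) = √(-38) = I*√38 ≈ 6.1644*I)
J = 5 + I*√38 ≈ 5.0 + 6.1644*I
(-480268 + X(-292, 669))/(60207 + J*T(-5)) = (-480268 + 8*(-292))/(60207 + (5 + I*√38)*(-5)) = (-480268 - 2336)/(60207 + (-25 - 5*I*√38)) = -482604/(60182 - 5*I*√38)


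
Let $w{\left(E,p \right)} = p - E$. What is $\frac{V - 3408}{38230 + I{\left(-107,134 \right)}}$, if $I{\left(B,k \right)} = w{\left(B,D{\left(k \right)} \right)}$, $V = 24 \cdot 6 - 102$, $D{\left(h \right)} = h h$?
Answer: $- \frac{3366}{56293} \approx -0.059794$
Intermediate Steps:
$D{\left(h \right)} = h^{2}$
$V = 42$ ($V = 144 - 102 = 42$)
$I{\left(B,k \right)} = k^{2} - B$
$\frac{V - 3408}{38230 + I{\left(-107,134 \right)}} = \frac{42 - 3408}{38230 - \left(-107 - 134^{2}\right)} = - \frac{3366}{38230 + \left(17956 + 107\right)} = - \frac{3366}{38230 + 18063} = - \frac{3366}{56293}$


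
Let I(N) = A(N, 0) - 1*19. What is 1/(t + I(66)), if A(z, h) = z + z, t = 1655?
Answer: 1/1768 ≈ 0.00056561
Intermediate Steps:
A(z, h) = 2*z
I(N) = -19 + 2*N (I(N) = 2*N - 1*19 = 2*N - 19 = -19 + 2*N)
1/(t + I(66)) = 1/(1655 + (-19 + 2*66)) = 1/(1655 + (-19 + 132)) = 1/(1655 + 113) = 1/1768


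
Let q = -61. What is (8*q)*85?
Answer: -41480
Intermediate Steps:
(8*q)*85 = (8*(-61))*85 = -488*85 = -41480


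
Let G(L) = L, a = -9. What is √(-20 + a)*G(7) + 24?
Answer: 24 + 7*I*√29 ≈ 24.0 + 37.696*I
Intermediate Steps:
√(-20 + a)*G(7) + 24 = √(-20 - 9)*7 + 24 = √(-29)*7 + 24 = (I*√29)*7 + 24 = 7*I*√29 + 24 = 24 + 7*I*√29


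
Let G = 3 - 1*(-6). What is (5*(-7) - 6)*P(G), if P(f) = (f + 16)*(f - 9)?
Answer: 0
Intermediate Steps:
G = 9 (G = 3 + 6 = 9)
P(f) = (-9 + f)*(16 + f) (P(f) = (16 + f)*(-9 + f) = (-9 + f)*(16 + f))
(5*(-7) - 6)*P(G) = (5*(-7) - 6)*(-144 + 9² + 7*9) = (-35 - 6)*(-144 + 81 + 63) = -41*0 = 0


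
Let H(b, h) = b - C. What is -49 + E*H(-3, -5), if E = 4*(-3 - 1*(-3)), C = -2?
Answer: -49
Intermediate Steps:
H(b, h) = 2 + b (H(b, h) = b - 1*(-2) = b + 2 = 2 + b)
E = 0 (E = 4*(-3 + 3) = 4*0 = 0)
-49 + E*H(-3, -5) = -49 + 0*(2 - 3) = -49 + 0*(-1) = -49 + 0 = -49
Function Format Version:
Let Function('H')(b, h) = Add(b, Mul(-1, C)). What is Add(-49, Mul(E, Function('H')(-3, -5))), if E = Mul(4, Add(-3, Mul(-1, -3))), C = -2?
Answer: -49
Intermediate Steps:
Function('H')(b, h) = Add(2, b) (Function('H')(b, h) = Add(b, Mul(-1, -2)) = Add(b, 2) = Add(2, b))
E = 0 (E = Mul(4, Add(-3, 3)) = Mul(4, 0) = 0)
Add(-49, Mul(E, Function('H')(-3, -5))) = Add(-49, Mul(0, Add(2, -3))) = Add(-49, Mul(0, -1)) = Add(-49, 0) = -49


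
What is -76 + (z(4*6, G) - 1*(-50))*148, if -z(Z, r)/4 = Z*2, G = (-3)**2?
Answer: -21092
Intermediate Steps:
G = 9
z(Z, r) = -8*Z (z(Z, r) = -4*Z*2 = -8*Z)
-76 + (z(4*6, G) - 1*(-50))*148 = -76 + (-32*6 - 1*(-50))*148 = -76 + (-8*24 + 50)*148 = -76 + (-192 + 50)*148 = -76 - 142*148 = -76 - 21016 = -21092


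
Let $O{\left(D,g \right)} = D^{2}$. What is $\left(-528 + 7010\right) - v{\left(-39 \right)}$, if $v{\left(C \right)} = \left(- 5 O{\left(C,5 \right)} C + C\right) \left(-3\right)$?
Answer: $896150$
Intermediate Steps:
$v{\left(C \right)} = - 3 C + 15 C^{3}$ ($v{\left(C \right)} = \left(- 5 C^{2} C + C\right) \left(-3\right) = \left(- 5 C^{3} + C\right) \left(-3\right) = \left(C - 5 C^{3}\right) \left(-3\right) = - 3 C + 15 C^{3}$)
$\left(-528 + 7010\right) - v{\left(-39 \right)} = \left(-528 + 7010\right) - \left(\left(-3\right) \left(-39\right) + 15 \left(-39\right)^{3}\right) = 6482 - \left(117 + 15 \left(-59319\right)\right) = 6482 - \left(117 - 889785\right) = 6482 - -889668 = 6482 + 889668 = 896150$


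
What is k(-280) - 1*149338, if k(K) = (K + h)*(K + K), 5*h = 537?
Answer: -52682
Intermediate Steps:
h = 537/5 (h = (1/5)*537 = 537/5 ≈ 107.40)
k(K) = 2*K*(537/5 + K) (k(K) = (K + 537/5)*(K + K) = (537/5 + K)*(2*K) = 2*K*(537/5 + K))
k(-280) - 1*149338 = (2/5)*(-280)*(537 + 5*(-280)) - 1*149338 = (2/5)*(-280)*(537 - 1400) - 149338 = (2/5)*(-280)*(-863) - 149338 = 96656 - 149338 = -52682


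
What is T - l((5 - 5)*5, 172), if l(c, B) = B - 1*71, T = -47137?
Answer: -47238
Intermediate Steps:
l(c, B) = -71 + B (l(c, B) = B - 71 = -71 + B)
T - l((5 - 5)*5, 172) = -47137 - (-71 + 172) = -47137 - 1*101 = -47137 - 101 = -47238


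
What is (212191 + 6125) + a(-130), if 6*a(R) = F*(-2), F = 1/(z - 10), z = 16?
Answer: 3929687/18 ≈ 2.1832e+5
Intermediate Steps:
F = 1/6 (F = 1/(16 - 10) = 1/6 ≈ 0.16667)
a(R) = -1/18 (a(R) = ((1/6)*(-2))/6 = (1/6)*(-1/3) = -1/18)
(212191 + 6125) + a(-130) = (212191 + 6125) - 1/18 = 218316 - 1/18 = 3929687/18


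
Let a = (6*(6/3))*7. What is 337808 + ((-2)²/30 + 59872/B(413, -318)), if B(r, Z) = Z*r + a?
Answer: 7389542938/21875 ≈ 3.3781e+5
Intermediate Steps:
a = 84 (a = (6*(6*(⅓)))*7 = (6*2)*7 = 12*7 = 84)
B(r, Z) = 84 + Z*r (B(r, Z) = Z*r + 84 = 84 + Z*r)
337808 + ((-2)²/30 + 59872/B(413, -318)) = 337808 + ((-2)²/30 + 59872/(84 - 318*413)) = 337808 + (4*(1/30) + 59872/(84 - 131334)) = 337808 + (2/15 + 59872/(-131250)) = 337808 + (2/15 + 59872*(-1/131250)) = 337808 + (2/15 - 29936/65625) = 337808 - 7062/21875 = 7389542938/21875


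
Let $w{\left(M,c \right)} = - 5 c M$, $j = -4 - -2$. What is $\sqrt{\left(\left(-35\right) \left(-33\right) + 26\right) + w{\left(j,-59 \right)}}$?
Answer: $\sqrt{591} \approx 24.31$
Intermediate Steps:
$j = -2$ ($j = -4 + 2 = -2$)
$w{\left(M,c \right)} = - 5 M c$
$\sqrt{\left(\left(-35\right) \left(-33\right) + 26\right) + w{\left(j,-59 \right)}} = \sqrt{\left(\left(-35\right) \left(-33\right) + 26\right) - \left(-10\right) \left(-59\right)} = \sqrt{\left(1155 + 26\right) - 590} = \sqrt{1181 - 590} = \sqrt{591}$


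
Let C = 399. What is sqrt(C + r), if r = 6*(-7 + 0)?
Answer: sqrt(357) ≈ 18.894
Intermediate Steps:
r = -42 (r = 6*(-7) = -42)
sqrt(C + r) = sqrt(399 - 42) = sqrt(357)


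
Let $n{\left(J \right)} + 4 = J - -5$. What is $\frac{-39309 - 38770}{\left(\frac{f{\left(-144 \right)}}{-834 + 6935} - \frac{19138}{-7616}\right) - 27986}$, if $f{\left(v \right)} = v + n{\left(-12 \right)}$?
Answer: $\frac{259139828576}{92875711037} \approx 2.7902$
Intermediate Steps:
$n{\left(J \right)} = 1 + J$ ($n{\left(J \right)} = -4 + \left(J - -5\right) = -4 + \left(J + 5\right) = -4 + \left(5 + J\right) = 1 + J$)
$f{\left(v \right)} = -11 + v$ ($f{\left(v \right)} = v + \left(1 - 12\right) = v - 11 = -11 + v$)
$\frac{-39309 - 38770}{\left(\frac{f{\left(-144 \right)}}{-834 + 6935} - \frac{19138}{-7616}\right) - 27986} = \frac{-39309 - 38770}{\left(\frac{-11 - 144}{-834 + 6935} - \frac{19138}{-7616}\right) - 27986} = - \frac{78079}{\left(- \frac{155}{6101} - - \frac{1367}{544}\right) - 27986} = - \frac{78079}{\left(\left(-155\right) \frac{1}{6101} + \frac{1367}{544}\right) - 27986} = - \frac{78079}{\left(- \frac{155}{6101} + \frac{1367}{544}\right) - 27986} = - \frac{78079}{\frac{8255747}{3318944} - 27986} = - \frac{78079}{- \frac{92875711037}{3318944}} = \left(-78079\right) \left(- \frac{3318944}{92875711037}\right) = \frac{259139828576}{92875711037}$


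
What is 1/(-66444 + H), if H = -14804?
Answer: -1/81248 ≈ -1.2308e-5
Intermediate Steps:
1/(-66444 + H) = 1/(-66444 - 14804) = 1/(-81248) = -1/81248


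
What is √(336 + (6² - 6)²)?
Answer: 2*√309 ≈ 35.157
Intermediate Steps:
√(336 + (6² - 6)²) = √(336 + (36 - 6)²) = √(336 + 30²) = √(336 + 900) = √1236 = 2*√309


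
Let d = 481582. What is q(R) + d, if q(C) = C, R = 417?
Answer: 481999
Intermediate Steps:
q(R) + d = 417 + 481582 = 481999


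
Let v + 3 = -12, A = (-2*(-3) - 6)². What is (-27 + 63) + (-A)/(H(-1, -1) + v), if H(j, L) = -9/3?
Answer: 36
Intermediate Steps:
H(j, L) = -3 (H(j, L) = -9*⅓ = -3)
A = 0 (A = (6 - 6)² = 0² = 0)
v = -15 (v = -3 - 12 = -15)
(-27 + 63) + (-A)/(H(-1, -1) + v) = (-27 + 63) + (-1*0)/(-3 - 15) = 36 + 0/(-18) = 36 + 0*(-1/18) = 36 + 0 = 36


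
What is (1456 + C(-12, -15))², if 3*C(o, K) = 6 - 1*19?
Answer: 18966025/9 ≈ 2.1073e+6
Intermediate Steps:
C(o, K) = -13/3 (C(o, K) = (6 - 1*19)/3 = (6 - 19)/3 = (⅓)*(-13) = -13/3)
(1456 + C(-12, -15))² = (1456 - 13/3)² = (4355/3)² = 18966025/9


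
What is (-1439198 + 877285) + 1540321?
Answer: 978408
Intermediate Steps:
(-1439198 + 877285) + 1540321 = -561913 + 1540321 = 978408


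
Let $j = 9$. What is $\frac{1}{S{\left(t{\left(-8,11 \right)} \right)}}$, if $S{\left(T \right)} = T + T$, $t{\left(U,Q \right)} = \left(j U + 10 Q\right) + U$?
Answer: $\frac{1}{60} \approx 0.016667$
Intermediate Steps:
$t{\left(U,Q \right)} = 10 Q + 10 U$ ($t{\left(U,Q \right)} = \left(9 U + 10 Q\right) + U = 10 Q + 10 U$)
$S{\left(T \right)} = 2 T$
$\frac{1}{S{\left(t{\left(-8,11 \right)} \right)}} = \frac{1}{2 \left(10 \cdot 11 + 10 \left(-8\right)\right)} = \frac{1}{2 \left(110 - 80\right)} = \frac{1}{2 \cdot 30} = \frac{1}{60}$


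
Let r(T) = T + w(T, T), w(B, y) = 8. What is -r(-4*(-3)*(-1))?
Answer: 4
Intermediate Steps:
r(T) = 8 + T (r(T) = T + 8 = 8 + T)
-r(-4*(-3)*(-1)) = -(8 - 4*(-3)*(-1)) = -(8 + 12*(-1)) = -(8 - 12) = -1*(-4) = 4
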